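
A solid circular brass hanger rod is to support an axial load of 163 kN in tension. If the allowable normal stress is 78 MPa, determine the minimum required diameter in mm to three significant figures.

Required area A ≥ P/σ_allow = 163000/78 = 2090 mm².
For a solid circular section, d ≥ √(4A/π) = 51.58 mm.

51.6 mm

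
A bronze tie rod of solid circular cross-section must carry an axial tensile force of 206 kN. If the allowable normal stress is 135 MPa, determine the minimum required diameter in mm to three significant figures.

44.1 mm

Required area A ≥ P/σ_allow = 206000/135 = 1526 mm².
For a solid circular section, d ≥ √(4A/π) = 44.08 mm.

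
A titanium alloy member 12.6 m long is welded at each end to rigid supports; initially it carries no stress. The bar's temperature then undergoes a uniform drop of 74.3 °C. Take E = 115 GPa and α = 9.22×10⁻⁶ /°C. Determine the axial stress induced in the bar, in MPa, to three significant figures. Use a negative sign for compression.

Free thermal expansion αLΔT = 9.22e-6 · 12600 · -74.3 = -8.632 mm.
The walls impose strain ε = −(-8.632)/12600 = 6.8505e-04; σ = Eε = 115000 · 6.8505e-04 = 78.78 MPa.

78.8 MPa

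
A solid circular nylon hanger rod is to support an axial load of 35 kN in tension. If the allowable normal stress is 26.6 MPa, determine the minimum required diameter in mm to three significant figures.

40.9 mm

Required area A ≥ P/σ_allow = 35000/26.6 = 1316 mm².
For a solid circular section, d ≥ √(4A/π) = 40.93 mm.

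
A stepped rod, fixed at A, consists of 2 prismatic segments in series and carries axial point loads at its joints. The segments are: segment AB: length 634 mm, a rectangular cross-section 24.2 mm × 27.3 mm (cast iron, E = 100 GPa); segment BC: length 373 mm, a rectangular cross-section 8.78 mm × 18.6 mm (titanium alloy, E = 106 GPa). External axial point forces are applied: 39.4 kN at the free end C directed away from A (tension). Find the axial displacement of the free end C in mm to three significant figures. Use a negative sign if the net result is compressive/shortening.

1.23 mm

Internal axial forces (sectioning from the free end, tension +): N_BC = 39.4 kN, N_AB = 39.4 kN.
A_AB = 660.7 mm².
A_BC = 163.3 mm².
δ_AB = 39400·634/(660.7·100000) = 0.3781 mm
δ_BC = 39400·373/(163.3·106000) = 0.849 mm
δ = Σδ_i = 1.227 mm.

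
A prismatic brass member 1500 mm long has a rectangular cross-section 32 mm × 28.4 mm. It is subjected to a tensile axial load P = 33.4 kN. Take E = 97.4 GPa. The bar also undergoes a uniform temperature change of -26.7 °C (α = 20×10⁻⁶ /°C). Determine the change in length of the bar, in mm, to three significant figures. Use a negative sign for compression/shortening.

A = 908.8 mm².
δ_mech = NL/(AE) = 33400·1500/(908.8·97400) = 0.566 mm.
δ_thermal = αLΔT = 20e-6·1500·-26.7 = -0.801 mm.
δ = δ_mech + δ_thermal = -0.235 mm.

-0.235 mm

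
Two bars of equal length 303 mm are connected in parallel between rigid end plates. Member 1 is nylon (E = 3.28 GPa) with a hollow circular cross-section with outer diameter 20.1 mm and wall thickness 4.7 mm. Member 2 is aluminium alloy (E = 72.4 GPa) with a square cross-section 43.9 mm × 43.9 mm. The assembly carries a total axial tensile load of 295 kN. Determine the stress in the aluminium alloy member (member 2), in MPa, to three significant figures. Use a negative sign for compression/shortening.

152 MPa

A_1 = 227.4 mm².
A_2 = 1927 mm².
Equal strain + equilibrium ⇒ each member carries load in proportion to AE: A₁E₁ = 745800 N, A₂E₂ = 139500000 N, ΣAE = 140300000 N.
σ₂ = P·E₂/ΣAE = 295000·72400/140300000 = 152.3 MPa.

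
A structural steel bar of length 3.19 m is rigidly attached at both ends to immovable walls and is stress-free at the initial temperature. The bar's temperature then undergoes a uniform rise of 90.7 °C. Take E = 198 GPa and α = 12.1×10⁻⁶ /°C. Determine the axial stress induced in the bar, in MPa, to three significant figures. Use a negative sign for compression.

-217 MPa

Free thermal expansion αLΔT = 12.1e-6 · 3190 · 90.7 = 3.501 mm.
The walls impose strain ε = −(3.501)/3190 = -1.0975e-03; σ = Eε = 198000 · -1.0975e-03 = -217.3 MPa.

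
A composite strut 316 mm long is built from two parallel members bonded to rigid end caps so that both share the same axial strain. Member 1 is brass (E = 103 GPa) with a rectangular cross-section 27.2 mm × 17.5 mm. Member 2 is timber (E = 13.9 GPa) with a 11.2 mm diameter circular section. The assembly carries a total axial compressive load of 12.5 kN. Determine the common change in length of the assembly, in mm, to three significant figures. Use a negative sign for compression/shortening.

-0.0784 mm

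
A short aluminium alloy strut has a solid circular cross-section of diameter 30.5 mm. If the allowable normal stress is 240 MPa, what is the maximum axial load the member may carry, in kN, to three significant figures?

A = 730.6 mm².
P_max = σ_allow · A = 240 · 730.6 = 175300 N = 175.3 kN.

175 kN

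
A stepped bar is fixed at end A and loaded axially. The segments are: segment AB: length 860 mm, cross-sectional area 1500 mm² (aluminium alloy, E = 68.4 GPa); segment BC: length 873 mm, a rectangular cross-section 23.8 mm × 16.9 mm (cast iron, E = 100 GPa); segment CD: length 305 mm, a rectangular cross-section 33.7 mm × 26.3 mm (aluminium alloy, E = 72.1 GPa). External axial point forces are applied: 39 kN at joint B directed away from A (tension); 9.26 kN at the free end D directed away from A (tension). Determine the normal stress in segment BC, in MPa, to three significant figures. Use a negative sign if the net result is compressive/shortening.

23.0 MPa

Internal axial forces (sectioning from the free end, tension +): N_CD = 9.26 kN, N_BC = 9.26 kN, N_AB = 48.26 kN.
A_BC = 402.2 mm².
σ_BC = N_BC/A_BC = 9260/402.2 = 23.02 MPa.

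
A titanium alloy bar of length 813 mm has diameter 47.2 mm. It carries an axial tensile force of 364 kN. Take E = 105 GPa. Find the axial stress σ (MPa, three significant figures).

208 MPa

A = 1750 mm².
σ = N/A = 364000/1750 = 208 MPa.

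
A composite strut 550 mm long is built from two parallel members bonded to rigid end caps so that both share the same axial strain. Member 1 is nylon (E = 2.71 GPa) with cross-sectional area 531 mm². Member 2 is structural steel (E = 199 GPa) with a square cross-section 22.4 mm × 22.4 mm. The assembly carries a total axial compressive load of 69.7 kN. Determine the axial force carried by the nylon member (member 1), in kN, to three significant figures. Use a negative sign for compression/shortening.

A_2 = 501.8 mm².
Equal strain + equilibrium ⇒ each member carries load in proportion to AE: A₁E₁ = 1439000 N, A₂E₂ = 99850000 N, ΣAE = 101300000 N.
F₁ = P·A₁E₁/ΣAE = -69700·1439000/101300000 = -990.2 N.

-0.990 kN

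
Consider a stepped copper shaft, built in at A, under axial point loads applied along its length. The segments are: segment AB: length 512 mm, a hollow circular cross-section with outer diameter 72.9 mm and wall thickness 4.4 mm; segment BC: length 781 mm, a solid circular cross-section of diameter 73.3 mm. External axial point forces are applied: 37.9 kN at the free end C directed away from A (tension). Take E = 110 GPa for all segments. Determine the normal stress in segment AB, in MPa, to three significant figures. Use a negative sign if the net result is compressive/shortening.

40.0 MPa

Internal axial forces (sectioning from the free end, tension +): N_BC = 37.9 kN, N_AB = 37.9 kN.
A_AB = 946.9 mm².
σ_AB = N_AB/A_AB = 37900/946.9 = 40.03 MPa.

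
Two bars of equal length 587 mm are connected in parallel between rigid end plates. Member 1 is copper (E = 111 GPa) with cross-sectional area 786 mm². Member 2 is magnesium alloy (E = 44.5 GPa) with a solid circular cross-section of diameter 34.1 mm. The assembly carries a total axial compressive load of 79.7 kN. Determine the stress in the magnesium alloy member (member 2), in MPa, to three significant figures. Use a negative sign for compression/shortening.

A_2 = 913.3 mm².
Equal strain + equilibrium ⇒ each member carries load in proportion to AE: A₁E₁ = 87250000 N, A₂E₂ = 40640000 N, ΣAE = 127900000 N.
σ₂ = P·E₂/ΣAE = -79700·44500/127900000 = -27.73 MPa.

-27.7 MPa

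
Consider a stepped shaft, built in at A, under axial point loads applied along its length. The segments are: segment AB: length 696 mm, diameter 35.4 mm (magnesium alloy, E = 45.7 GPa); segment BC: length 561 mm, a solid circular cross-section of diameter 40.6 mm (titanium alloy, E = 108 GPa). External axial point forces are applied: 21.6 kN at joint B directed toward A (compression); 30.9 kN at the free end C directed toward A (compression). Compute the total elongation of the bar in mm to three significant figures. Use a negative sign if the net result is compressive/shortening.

-0.936 mm

Internal axial forces (sectioning from the free end, tension +): N_BC = -30.9 kN, N_AB = -52.5 kN.
A_AB = 984.2 mm².
A_BC = 1295 mm².
δ_AB = -52500·696/(984.2·45700) = -0.8124 mm
δ_BC = -30900·561/(1295·108000) = -0.124 mm
δ = Σδ_i = -0.9364 mm.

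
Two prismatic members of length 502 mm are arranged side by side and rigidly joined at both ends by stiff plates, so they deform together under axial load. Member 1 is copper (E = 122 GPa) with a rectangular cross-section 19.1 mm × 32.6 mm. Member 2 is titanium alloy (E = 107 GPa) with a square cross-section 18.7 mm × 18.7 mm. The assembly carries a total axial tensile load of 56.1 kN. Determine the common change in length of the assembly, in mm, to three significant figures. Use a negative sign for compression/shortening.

0.248 mm

A_1 = 622.7 mm².
A_2 = 349.7 mm².
Equal strain + equilibrium ⇒ each member carries load in proportion to AE: A₁E₁ = 75960000 N, A₂E₂ = 37420000 N, ΣAE = 113400000 N.
δ = PL/ΣAE = 56100·502/113400000 = 0.2484 mm.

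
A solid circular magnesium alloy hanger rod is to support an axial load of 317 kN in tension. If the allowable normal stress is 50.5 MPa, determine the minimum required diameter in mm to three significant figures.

89.4 mm

Required area A ≥ P/σ_allow = 317000/50.5 = 6277 mm².
For a solid circular section, d ≥ √(4A/π) = 89.4 mm.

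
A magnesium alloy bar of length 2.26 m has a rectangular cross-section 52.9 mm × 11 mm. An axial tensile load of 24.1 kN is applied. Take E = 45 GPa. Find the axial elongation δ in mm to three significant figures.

2.08 mm

A = 581.9 mm².
δ_mech = NL/(AE) = 24100·2260/(581.9·45000) = 2.08 mm.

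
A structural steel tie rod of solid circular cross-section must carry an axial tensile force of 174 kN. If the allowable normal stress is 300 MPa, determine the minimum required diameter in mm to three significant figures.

27.2 mm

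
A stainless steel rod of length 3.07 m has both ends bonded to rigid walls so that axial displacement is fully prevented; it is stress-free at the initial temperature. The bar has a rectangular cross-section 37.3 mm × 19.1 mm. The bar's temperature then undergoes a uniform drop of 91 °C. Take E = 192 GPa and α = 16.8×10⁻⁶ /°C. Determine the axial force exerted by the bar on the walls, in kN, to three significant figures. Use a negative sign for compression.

209 kN

Free thermal expansion αLΔT = 16.8e-6 · 3070 · -91 = -4.693 mm.
The walls impose strain ε = −(-4.693)/3070 = 1.5288e-03; σ = Eε = 192000 · 1.5288e-03 = 293.5 MPa.
Wall reaction R = σ·A = 293.5·712.4 = 209100 N = 209.1 kN.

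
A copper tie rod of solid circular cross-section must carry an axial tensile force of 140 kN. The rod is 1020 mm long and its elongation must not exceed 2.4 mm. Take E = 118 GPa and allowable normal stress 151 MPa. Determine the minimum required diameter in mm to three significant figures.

Required area A ≥ P/σ_allow = 140000/151 = 927.2 mm².
For a solid circular section, d ≥ √(4A/π) = 34.36 mm.
Elongation limit: A ≥ PL/(Eδ_allow) = 140000·1020/(118000·2.4) = 504.2 mm² ⇒ d ≥ 25.34 mm.
The stress limit governs.

34.4 mm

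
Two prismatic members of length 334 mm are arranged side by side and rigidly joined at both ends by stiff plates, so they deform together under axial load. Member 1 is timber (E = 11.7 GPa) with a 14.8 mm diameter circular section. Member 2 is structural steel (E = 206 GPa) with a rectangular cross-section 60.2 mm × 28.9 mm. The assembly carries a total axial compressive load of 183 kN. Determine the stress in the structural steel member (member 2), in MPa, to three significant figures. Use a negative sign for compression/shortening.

A_1 = 172 mm².
A_2 = 1740 mm².
Equal strain + equilibrium ⇒ each member carries load in proportion to AE: A₁E₁ = 2013000 N, A₂E₂ = 358400000 N, ΣAE = 360400000 N.
σ₂ = P·E₂/ΣAE = -183000·206000/360400000 = -104.6 MPa.

-105 MPa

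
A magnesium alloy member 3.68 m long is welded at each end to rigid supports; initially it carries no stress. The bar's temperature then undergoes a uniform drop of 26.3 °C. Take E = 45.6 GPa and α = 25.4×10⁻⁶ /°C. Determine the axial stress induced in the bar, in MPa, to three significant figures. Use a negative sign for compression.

30.5 MPa

Free thermal expansion αLΔT = 25.4e-6 · 3680 · -26.3 = -2.458 mm.
The walls impose strain ε = −(-2.458)/3680 = 6.6802e-04; σ = Eε = 45600 · 6.6802e-04 = 30.46 MPa.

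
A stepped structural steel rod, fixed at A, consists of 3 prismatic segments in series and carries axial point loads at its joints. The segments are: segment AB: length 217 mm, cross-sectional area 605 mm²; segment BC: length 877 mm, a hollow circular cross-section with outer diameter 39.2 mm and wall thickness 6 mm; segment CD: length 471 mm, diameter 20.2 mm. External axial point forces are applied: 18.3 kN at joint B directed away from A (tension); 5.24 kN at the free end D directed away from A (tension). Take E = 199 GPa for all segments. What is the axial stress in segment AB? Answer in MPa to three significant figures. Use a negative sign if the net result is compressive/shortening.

Internal axial forces (sectioning from the free end, tension +): N_CD = 5.24 kN, N_BC = 5.24 kN, N_AB = 23.54 kN.
σ_AB = N_AB/A_AB = 23540/605 = 38.91 MPa.

38.9 MPa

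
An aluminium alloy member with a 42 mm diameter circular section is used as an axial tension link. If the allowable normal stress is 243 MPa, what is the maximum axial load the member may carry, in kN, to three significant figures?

337 kN

A = 1385 mm².
P_max = σ_allow · A = 243 · 1385 = 336700 N = 336.7 kN.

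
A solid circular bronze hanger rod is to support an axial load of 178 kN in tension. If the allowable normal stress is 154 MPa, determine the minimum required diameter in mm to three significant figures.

38.4 mm

Required area A ≥ P/σ_allow = 178000/154 = 1156 mm².
For a solid circular section, d ≥ √(4A/π) = 38.36 mm.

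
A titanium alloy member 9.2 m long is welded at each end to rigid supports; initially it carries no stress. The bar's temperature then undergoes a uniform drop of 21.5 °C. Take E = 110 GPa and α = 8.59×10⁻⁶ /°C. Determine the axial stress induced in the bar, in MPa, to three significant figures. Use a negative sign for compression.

Free thermal expansion αLΔT = 8.59e-6 · 9200 · -21.5 = -1.699 mm.
The walls impose strain ε = −(-1.699)/9200 = 1.8468e-04; σ = Eε = 110000 · 1.8468e-04 = 20.32 MPa.

20.3 MPa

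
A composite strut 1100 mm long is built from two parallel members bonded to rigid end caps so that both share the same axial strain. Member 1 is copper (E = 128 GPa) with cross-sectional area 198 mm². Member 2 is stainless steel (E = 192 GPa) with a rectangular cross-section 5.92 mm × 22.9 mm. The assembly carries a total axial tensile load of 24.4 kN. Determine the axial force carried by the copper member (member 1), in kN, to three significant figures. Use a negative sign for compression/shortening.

A_2 = 135.6 mm².
Equal strain + equilibrium ⇒ each member carries load in proportion to AE: A₁E₁ = 25340000 N, A₂E₂ = 26030000 N, ΣAE = 51370000 N.
F₁ = P·A₁E₁/ΣAE = 24400·25340000/51370000 = 12040 N.

12.0 kN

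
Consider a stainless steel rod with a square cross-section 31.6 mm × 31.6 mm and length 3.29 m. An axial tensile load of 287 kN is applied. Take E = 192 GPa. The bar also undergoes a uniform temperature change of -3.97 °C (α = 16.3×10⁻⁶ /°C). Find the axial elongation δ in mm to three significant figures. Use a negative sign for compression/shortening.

4.71 mm

A = 998.6 mm².
δ_mech = NL/(AE) = 287000·3290/(998.6·192000) = 4.925 mm.
δ_thermal = αLΔT = 16.3e-6·3290·-3.97 = -0.2129 mm.
δ = δ_mech + δ_thermal = 4.712 mm.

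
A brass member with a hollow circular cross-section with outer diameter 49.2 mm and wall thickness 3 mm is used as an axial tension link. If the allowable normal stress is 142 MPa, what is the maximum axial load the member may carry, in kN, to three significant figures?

A = 435.4 mm².
P_max = σ_allow · A = 142 · 435.4 = 61830 N = 61.83 kN.

61.8 kN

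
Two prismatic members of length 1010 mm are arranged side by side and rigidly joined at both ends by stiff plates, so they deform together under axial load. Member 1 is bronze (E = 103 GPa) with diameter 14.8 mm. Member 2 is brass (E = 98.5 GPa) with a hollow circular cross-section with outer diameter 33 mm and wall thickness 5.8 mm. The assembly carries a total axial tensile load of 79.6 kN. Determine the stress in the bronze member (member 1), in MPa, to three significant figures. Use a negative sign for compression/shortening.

123 MPa

A_1 = 172 mm².
A_2 = 495.6 mm².
Equal strain + equilibrium ⇒ each member carries load in proportion to AE: A₁E₁ = 17720000 N, A₂E₂ = 48820000 N, ΣAE = 66540000 N.
σ₁ = P·E₁/ΣAE = 79600·103000/66540000 = 123.2 MPa.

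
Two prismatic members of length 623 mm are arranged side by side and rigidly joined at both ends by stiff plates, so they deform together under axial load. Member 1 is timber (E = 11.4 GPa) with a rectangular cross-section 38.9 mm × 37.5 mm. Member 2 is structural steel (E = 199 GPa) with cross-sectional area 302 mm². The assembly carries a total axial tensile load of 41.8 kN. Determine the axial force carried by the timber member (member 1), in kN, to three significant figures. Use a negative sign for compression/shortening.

A_1 = 1459 mm².
Equal strain + equilibrium ⇒ each member carries load in proportion to AE: A₁E₁ = 16630000 N, A₂E₂ = 60100000 N, ΣAE = 76730000 N.
F₁ = P·A₁E₁/ΣAE = 41800·16630000/76730000 = 9060 N.

9.06 kN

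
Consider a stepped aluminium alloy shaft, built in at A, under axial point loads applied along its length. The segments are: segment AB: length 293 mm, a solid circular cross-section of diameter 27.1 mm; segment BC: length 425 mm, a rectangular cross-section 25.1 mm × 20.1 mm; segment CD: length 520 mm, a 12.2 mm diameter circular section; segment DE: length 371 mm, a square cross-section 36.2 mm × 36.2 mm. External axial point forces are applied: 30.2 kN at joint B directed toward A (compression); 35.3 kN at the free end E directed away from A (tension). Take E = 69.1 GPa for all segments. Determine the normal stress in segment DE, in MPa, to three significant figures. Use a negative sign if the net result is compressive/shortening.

Internal axial forces (sectioning from the free end, tension +): N_DE = 35.3 kN, N_CD = 35.3 kN, N_BC = 35.3 kN, N_AB = 5.1 kN.
A_DE = 1310 mm².
σ_DE = N_DE/A_DE = 35300/1310 = 26.94 MPa.

26.9 MPa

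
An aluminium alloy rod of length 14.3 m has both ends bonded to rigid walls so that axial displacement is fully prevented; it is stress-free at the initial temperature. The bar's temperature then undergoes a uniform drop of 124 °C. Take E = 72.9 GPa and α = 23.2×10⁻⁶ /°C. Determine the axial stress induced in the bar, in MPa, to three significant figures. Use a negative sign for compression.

Free thermal expansion αLΔT = 23.2e-6 · 14300 · -124 = -41.14 mm.
The walls impose strain ε = −(-41.14)/14300 = 2.8768e-03; σ = Eε = 72900 · 2.8768e-03 = 209.7 MPa.

210 MPa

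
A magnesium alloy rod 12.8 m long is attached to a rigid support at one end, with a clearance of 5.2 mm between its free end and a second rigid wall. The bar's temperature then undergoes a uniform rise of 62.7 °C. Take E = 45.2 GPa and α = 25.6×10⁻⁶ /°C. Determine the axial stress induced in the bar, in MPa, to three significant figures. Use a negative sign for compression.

Free thermal expansion αLΔT = 25.6e-6 · 12800 · 62.7 = 20.55 mm.
The walls engage after the gap closes; constrained expansion = 20.55 − 5.2 = 15.35 mm.
The walls impose strain ε = −(15.35)/12800 = -1.1989e-03; σ = Eε = 45200 · -1.1989e-03 = -54.19 MPa.

-54.2 MPa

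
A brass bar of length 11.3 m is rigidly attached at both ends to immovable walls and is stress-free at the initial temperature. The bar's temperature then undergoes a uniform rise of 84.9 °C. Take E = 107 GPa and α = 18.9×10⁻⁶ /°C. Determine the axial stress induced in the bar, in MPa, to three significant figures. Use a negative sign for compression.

-172 MPa

Free thermal expansion αLΔT = 18.9e-6 · 11300 · 84.9 = 18.13 mm.
The walls impose strain ε = −(18.13)/11300 = -1.6046e-03; σ = Eε = 107000 · -1.6046e-03 = -171.7 MPa.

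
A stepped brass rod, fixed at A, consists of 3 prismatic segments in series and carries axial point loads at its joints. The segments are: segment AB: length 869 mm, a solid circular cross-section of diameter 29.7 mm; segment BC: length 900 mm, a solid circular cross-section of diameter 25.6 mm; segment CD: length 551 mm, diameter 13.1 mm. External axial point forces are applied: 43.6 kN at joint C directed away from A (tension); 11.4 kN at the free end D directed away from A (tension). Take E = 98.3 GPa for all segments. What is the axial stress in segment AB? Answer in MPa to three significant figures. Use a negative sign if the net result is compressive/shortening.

Internal axial forces (sectioning from the free end, tension +): N_CD = 11.4 kN, N_BC = 55 kN, N_AB = 55 kN.
A_AB = 692.8 mm².
σ_AB = N_AB/A_AB = 55000/692.8 = 79.39 MPa.

79.4 MPa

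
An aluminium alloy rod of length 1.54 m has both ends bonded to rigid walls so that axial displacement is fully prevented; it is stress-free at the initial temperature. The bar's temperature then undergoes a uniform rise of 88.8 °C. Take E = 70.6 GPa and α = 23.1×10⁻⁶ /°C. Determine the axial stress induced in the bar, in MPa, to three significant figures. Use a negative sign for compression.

-145 MPa

Free thermal expansion αLΔT = 23.1e-6 · 1540 · 88.8 = 3.159 mm.
The walls impose strain ε = −(3.159)/1540 = -2.0513e-03; σ = Eε = 70600 · -2.0513e-03 = -144.8 MPa.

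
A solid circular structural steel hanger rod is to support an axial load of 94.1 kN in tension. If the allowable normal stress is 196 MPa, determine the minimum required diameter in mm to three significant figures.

Required area A ≥ P/σ_allow = 94100/196 = 480.1 mm².
For a solid circular section, d ≥ √(4A/π) = 24.72 mm.

24.7 mm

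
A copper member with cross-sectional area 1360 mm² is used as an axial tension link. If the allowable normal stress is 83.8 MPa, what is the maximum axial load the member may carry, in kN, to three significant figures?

114 kN

P_max = σ_allow · A = 83.8 · 1360 = 114000 N = 114 kN.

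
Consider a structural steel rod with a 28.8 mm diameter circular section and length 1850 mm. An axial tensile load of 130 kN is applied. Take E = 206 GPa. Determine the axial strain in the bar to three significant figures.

A = 651.4 mm².
σ = N/A = 199.6 MPa; ε = σ/E = 199.6/206000 = 9.687e-04.

9.69e-04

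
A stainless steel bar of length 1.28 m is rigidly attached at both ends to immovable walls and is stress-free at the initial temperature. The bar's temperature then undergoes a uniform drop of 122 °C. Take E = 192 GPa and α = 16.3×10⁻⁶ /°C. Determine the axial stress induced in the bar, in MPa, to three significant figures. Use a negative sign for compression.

382 MPa

Free thermal expansion αLΔT = 16.3e-6 · 1280 · -122 = -2.545 mm.
The walls impose strain ε = −(-2.545)/1280 = 1.9886e-03; σ = Eε = 192000 · 1.9886e-03 = 381.8 MPa.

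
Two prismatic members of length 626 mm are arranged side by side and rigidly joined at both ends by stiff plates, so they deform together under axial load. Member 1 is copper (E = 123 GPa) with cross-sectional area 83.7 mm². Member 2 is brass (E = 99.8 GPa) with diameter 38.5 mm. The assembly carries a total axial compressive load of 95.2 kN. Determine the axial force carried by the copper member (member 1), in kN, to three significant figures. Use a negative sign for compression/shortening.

A_2 = 1164 mm².
Equal strain + equilibrium ⇒ each member carries load in proportion to AE: A₁E₁ = 10300000 N, A₂E₂ = 116200000 N, ΣAE = 126500000 N.
F₁ = P·A₁E₁/ΣAE = -95200·10300000/126500000 = -7749 N.

-7.75 kN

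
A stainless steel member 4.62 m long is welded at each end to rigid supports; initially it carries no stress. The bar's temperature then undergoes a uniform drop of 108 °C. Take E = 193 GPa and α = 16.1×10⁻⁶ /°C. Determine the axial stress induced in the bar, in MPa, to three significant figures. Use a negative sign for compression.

336 MPa

Free thermal expansion αLΔT = 16.1e-6 · 4620 · -108 = -8.033 mm.
The walls impose strain ε = −(-8.033)/4620 = 1.7388e-03; σ = Eε = 193000 · 1.7388e-03 = 335.6 MPa.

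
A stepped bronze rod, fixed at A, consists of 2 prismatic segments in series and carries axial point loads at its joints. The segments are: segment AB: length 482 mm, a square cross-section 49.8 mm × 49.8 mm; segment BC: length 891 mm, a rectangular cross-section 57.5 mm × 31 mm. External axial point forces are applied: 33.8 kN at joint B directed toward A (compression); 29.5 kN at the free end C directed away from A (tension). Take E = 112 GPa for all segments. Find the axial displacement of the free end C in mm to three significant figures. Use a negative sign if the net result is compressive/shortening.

Internal axial forces (sectioning from the free end, tension +): N_BC = 29.5 kN, N_AB = -4.3 kN.
A_AB = 2480 mm².
A_BC = 1782 mm².
δ_AB = -4300·482/(2480·112000) = -0.007462 mm
δ_BC = 29500·891/(1782·112000) = 0.1317 mm
δ = Σδ_i = 0.1242 mm.

0.124 mm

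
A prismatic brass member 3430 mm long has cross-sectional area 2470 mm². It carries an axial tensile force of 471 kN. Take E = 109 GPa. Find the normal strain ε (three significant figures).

0.00175

σ = N/A = 190.7 MPa; ε = σ/E = 190.7/109000 = 1.749e-03.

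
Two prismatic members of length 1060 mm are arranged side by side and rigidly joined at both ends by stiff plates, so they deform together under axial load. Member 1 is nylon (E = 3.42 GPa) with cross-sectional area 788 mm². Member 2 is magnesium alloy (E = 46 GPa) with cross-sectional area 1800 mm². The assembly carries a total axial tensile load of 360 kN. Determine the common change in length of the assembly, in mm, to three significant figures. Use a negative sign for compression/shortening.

4.46 mm

Equal strain + equilibrium ⇒ each member carries load in proportion to AE: A₁E₁ = 2695000 N, A₂E₂ = 82800000 N, ΣAE = 85490000 N.
δ = PL/ΣAE = 360000·1060/85490000 = 4.463 mm.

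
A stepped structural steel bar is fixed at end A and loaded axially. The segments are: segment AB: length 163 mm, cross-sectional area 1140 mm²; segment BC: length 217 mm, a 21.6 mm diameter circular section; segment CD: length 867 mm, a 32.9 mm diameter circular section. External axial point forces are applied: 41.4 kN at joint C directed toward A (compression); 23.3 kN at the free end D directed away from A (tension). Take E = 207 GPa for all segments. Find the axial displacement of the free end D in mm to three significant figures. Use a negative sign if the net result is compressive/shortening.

0.0505 mm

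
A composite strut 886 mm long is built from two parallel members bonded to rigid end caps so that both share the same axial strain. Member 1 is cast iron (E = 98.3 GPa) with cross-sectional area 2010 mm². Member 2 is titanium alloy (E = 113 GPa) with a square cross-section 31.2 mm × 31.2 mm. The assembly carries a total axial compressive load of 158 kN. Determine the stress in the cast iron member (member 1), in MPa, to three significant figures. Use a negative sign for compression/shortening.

-50.5 MPa

A_2 = 973.4 mm².
Equal strain + equilibrium ⇒ each member carries load in proportion to AE: A₁E₁ = 197600000 N, A₂E₂ = 110000000 N, ΣAE = 307600000 N.
σ₁ = P·E₁/ΣAE = -158000·98300/307600000 = -50.5 MPa.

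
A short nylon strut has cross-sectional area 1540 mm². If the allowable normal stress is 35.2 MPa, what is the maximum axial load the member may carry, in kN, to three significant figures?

P_max = σ_allow · A = 35.2 · 1540 = 54210 N = 54.21 kN.

54.2 kN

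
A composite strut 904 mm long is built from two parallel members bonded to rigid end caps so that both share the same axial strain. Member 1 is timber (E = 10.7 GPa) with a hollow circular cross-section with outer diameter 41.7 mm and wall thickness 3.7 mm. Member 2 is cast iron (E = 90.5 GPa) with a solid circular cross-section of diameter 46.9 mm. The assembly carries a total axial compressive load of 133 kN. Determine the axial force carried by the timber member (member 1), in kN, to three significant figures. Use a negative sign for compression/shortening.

A_1 = 441.7 mm².
A_2 = 1728 mm².
Equal strain + equilibrium ⇒ each member carries load in proportion to AE: A₁E₁ = 4726000 N, A₂E₂ = 156300000 N, ΣAE = 161100000 N.
F₁ = P·A₁E₁/ΣAE = -133000·4726000/161100000 = -3903 N.

-3.90 kN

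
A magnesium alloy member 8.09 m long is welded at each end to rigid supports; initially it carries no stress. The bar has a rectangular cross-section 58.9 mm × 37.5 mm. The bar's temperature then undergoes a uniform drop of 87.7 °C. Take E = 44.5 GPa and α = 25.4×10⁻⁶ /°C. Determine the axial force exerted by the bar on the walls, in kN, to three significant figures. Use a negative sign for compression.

219 kN

Free thermal expansion αLΔT = 25.4e-6 · 8090 · -87.7 = -18.02 mm.
The walls impose strain ε = −(-18.02)/8090 = 2.2276e-03; σ = Eε = 44500 · 2.2276e-03 = 99.13 MPa.
Wall reaction R = σ·A = 99.13·2209 = 218900 N = 218.9 kN.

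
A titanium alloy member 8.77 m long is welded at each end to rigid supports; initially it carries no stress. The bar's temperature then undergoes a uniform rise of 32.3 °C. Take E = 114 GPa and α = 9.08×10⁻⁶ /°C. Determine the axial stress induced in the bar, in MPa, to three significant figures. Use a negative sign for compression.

Free thermal expansion αLΔT = 9.08e-6 · 8770 · 32.3 = 2.572 mm.
The walls impose strain ε = −(2.572)/8770 = -2.9328e-04; σ = Eε = 114000 · -2.9328e-04 = -33.43 MPa.

-33.4 MPa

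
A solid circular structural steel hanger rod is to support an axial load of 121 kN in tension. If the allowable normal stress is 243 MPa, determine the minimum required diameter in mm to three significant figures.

Required area A ≥ P/σ_allow = 121000/243 = 497.9 mm².
For a solid circular section, d ≥ √(4A/π) = 25.18 mm.

25.2 mm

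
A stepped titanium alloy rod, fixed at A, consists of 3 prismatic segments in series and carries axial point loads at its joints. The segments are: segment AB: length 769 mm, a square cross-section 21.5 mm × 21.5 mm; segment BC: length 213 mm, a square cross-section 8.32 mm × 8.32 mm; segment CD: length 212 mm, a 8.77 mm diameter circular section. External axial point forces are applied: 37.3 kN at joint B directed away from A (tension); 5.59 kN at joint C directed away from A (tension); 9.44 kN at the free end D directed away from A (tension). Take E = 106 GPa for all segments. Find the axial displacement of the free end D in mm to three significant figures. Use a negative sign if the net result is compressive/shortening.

1.57 mm

Internal axial forces (sectioning from the free end, tension +): N_CD = 9.44 kN, N_BC = 15.03 kN, N_AB = 52.33 kN.
A_AB = 462.2 mm².
A_BC = 69.22 mm².
A_CD = 60.41 mm².
δ_AB = 52330·769/(462.2·106000) = 0.8213 mm
δ_BC = 15030·213/(69.22·106000) = 0.4363 mm
δ_CD = 9440·212/(60.41·106000) = 0.3125 mm
δ = Σδ_i = 1.57 mm.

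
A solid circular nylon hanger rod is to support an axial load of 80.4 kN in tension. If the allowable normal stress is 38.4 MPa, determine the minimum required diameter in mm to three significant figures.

51.6 mm

Required area A ≥ P/σ_allow = 80400/38.4 = 2094 mm².
For a solid circular section, d ≥ √(4A/π) = 51.63 mm.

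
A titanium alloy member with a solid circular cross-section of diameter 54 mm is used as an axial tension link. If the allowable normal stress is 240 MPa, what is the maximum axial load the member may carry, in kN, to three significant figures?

550 kN

A = 2290 mm².
P_max = σ_allow · A = 240 · 2290 = 549700 N = 549.7 kN.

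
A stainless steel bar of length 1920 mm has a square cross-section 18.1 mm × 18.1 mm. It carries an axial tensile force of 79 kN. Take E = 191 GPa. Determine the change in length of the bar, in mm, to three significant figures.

2.42 mm

A = 327.6 mm².
δ_mech = NL/(AE) = 79000·1920/(327.6·191000) = 2.424 mm.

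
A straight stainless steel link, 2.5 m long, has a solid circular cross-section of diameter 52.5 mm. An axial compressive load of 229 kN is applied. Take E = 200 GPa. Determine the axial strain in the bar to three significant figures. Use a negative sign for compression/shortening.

A = 2165 mm².
σ = N/A = -105.8 MPa; ε = σ/E = -105.8/200000 = -5.289e-04.

-5.29e-04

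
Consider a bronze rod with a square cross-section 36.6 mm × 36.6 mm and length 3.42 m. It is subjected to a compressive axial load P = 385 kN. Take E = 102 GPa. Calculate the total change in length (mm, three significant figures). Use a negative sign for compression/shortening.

-9.64 mm

A = 1340 mm².
δ_mech = NL/(AE) = -385000·3420/(1340·102000) = -9.637 mm.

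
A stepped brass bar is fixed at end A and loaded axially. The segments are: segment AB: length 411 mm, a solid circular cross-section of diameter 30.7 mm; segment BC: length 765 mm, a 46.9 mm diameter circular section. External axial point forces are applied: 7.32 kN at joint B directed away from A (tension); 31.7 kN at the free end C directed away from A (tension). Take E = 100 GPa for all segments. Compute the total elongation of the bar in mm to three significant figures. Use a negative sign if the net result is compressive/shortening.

0.357 mm

Internal axial forces (sectioning from the free end, tension +): N_BC = 31.7 kN, N_AB = 39.02 kN.
A_AB = 740.2 mm².
A_BC = 1728 mm².
δ_AB = 39020·411/(740.2·100000) = 0.2167 mm
δ_BC = 31700·765/(1728·100000) = 0.1404 mm
δ = Σδ_i = 0.357 mm.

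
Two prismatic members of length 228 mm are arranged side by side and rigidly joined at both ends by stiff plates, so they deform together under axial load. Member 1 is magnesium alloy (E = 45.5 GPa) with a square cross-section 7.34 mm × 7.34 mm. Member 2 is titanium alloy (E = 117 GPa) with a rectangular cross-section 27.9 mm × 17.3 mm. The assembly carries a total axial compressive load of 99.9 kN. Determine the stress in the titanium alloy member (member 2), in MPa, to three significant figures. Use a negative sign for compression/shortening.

A_1 = 53.88 mm².
A_2 = 482.7 mm².
Equal strain + equilibrium ⇒ each member carries load in proportion to AE: A₁E₁ = 2451000 N, A₂E₂ = 56470000 N, ΣAE = 58920000 N.
σ₂ = P·E₂/ΣAE = -99900·117000/58920000 = -198.4 MPa.

-198 MPa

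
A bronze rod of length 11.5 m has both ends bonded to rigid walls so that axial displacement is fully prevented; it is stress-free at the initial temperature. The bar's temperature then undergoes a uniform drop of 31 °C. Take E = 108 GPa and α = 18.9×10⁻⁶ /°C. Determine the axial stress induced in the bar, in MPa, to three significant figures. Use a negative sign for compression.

Free thermal expansion αLΔT = 18.9e-6 · 11500 · -31 = -6.738 mm.
The walls impose strain ε = −(-6.738)/11500 = 5.8590e-04; σ = Eε = 108000 · 5.8590e-04 = 63.28 MPa.

63.3 MPa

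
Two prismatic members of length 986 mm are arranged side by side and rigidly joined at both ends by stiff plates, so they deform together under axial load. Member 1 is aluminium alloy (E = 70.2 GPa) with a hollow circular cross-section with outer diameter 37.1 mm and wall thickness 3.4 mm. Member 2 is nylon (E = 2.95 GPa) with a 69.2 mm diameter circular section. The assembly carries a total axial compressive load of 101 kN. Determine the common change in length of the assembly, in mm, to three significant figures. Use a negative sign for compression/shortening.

-2.74 mm

A_1 = 360 mm².
A_2 = 3761 mm².
Equal strain + equilibrium ⇒ each member carries load in proportion to AE: A₁E₁ = 25270000 N, A₂E₂ = 11090000 N, ΣAE = 36360000 N.
δ = PL/ΣAE = -101000·986/36360000 = -2.739 mm.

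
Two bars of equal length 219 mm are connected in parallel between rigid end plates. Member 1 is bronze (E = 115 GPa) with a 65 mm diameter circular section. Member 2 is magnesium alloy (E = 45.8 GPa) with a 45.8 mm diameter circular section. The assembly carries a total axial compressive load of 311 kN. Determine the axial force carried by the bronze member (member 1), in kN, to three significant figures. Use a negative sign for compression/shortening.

A_1 = 3318 mm².
A_2 = 1647 mm².
Equal strain + equilibrium ⇒ each member carries load in proportion to AE: A₁E₁ = 381600000 N, A₂E₂ = 75450000 N, ΣAE = 457100000 N.
F₁ = P·A₁E₁/ΣAE = -311000·381600000/457100000 = -259700 N.

-260 kN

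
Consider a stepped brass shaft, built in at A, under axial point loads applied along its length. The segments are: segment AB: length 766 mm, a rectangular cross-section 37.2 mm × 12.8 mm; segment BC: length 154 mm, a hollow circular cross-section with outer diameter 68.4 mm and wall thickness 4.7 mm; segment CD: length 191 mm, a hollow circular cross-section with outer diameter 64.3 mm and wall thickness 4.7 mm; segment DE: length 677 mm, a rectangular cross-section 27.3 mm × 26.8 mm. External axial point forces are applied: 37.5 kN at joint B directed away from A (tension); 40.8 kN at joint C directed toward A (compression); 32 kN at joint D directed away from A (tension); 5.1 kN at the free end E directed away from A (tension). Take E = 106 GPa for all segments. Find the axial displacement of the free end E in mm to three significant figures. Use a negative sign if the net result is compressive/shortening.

0.628 mm

Internal axial forces (sectioning from the free end, tension +): N_DE = 5.1 kN, N_CD = 37.1 kN, N_BC = -3.7 kN, N_AB = 33.8 kN.
A_AB = 476.2 mm².
A_BC = 940.6 mm².
A_CD = 880 mm².
A_DE = 731.6 mm².
δ_AB = 33800·766/(476.2·106000) = 0.513 mm
δ_BC = -3700·154/(940.6·106000) = -0.005715 mm
δ_CD = 37100·191/(880·106000) = 0.07596 mm
δ_DE = 5100·677/(731.6·106000) = 0.04452 mm
δ = Σδ_i = 0.6277 mm.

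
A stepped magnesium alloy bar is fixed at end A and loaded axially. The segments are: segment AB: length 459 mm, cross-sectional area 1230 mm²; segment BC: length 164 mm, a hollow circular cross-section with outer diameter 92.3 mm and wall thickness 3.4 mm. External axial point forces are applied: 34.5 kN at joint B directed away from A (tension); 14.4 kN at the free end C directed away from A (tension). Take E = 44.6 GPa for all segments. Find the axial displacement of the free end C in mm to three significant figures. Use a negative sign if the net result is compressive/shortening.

Internal axial forces (sectioning from the free end, tension +): N_BC = 14.4 kN, N_AB = 48.9 kN.
A_BC = 949.6 mm².
δ_AB = 48900·459/(1230·44600) = 0.4091 mm
δ_BC = 14400·164/(949.6·44600) = 0.05576 mm
δ = Σδ_i = 0.4649 mm.

0.465 mm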